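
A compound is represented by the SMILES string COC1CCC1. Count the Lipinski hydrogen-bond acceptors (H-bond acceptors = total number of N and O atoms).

1

N atoms: 0; O atoms: 1.
Lipinski HBA = 0 + 1 = 1.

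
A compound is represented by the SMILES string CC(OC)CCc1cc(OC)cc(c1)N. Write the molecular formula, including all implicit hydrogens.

Walk through each heavy atom and fill implicit hydrogens from standard valence (C 4, N 3, O 2, S 2, halogen 1); for lowercase aromatic atoms, an aromatic c carries 1 H when it has two neighbours and 0 H with three, and aromatic n carries 0 H:
  atom 1: C, bond orders sum to 1 (valence 4) → 3 H
  atom 2: C, bond orders sum to 3 (valence 4) → 1 H
  atom 3: O, bond orders sum to 2 (valence 2) → 0 H
  atom 4: C, bond orders sum to 1 (valence 4) → 3 H
  atom 5: C, bond orders sum to 2 (valence 4) → 2 H
  atom 6: C, bond orders sum to 2 (valence 4) → 2 H
  atom 7: aromatic c, 3 neighbours → 0 H
  atom 8: aromatic c, 2 neighbours → 1 H
  atom 9: aromatic c, 3 neighbours → 0 H
  atom 10: O, bond orders sum to 2 (valence 2) → 0 H
  atom 11: C, bond orders sum to 1 (valence 4) → 3 H
  atom 12: aromatic c, 2 neighbours → 1 H
  atom 13: aromatic c, 3 neighbours → 0 H
  atom 14: aromatic c, 2 neighbours → 1 H
  atom 15: N, bond orders sum to 1 (valence 3) → 2 H
Totals → C:12, H:19, N:1, O:2.
In Hill order: C12H19NO2.

C12H19NO2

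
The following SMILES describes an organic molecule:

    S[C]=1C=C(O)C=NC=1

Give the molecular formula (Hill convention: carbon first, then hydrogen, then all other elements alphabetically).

C5H5NOS

Walk through each heavy atom and fill implicit hydrogens from standard valence (C 4, N 3, O 2, S 2, halogen 1):
  atom 1: S, bond orders sum to 1 (valence 2) → 1 H
  atom 2: C with explicit H count 0
  atom 3: C, bond orders sum to 3 (valence 4) → 1 H
  atom 4: C, bond orders sum to 4 (valence 4) → 0 H
  atom 5: O, bond orders sum to 1 (valence 2) → 1 H
  atom 6: C, bond orders sum to 3 (valence 4) → 1 H
  atom 7: N, bond orders sum to 3 (valence 3) → 0 H
  atom 8: C, bond orders sum to 3 (valence 4) → 1 H
Totals → C:5, H:5, N:1, O:1, S:1.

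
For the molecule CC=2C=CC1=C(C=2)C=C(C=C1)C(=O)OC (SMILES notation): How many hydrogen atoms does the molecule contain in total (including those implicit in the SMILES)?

Walk through each heavy atom and fill implicit hydrogens from standard valence (C 4, N 3, O 2, S 2, halogen 1):
  atom 1: C, bond orders sum to 1 (valence 4) → 3 H
  atom 2: C, bond orders sum to 4 (valence 4) → 0 H
  atom 3: C, bond orders sum to 3 (valence 4) → 1 H
  atom 4: C, bond orders sum to 3 (valence 4) → 1 H
  atom 5: C, bond orders sum to 4 (valence 4) → 0 H
  atom 6: C, bond orders sum to 4 (valence 4) → 0 H
  atom 7: C, bond orders sum to 3 (valence 4) → 1 H
  atom 8: C, bond orders sum to 3 (valence 4) → 1 H
  atom 9: C, bond orders sum to 4 (valence 4) → 0 H
  atom 10: C, bond orders sum to 3 (valence 4) → 1 H
  atom 11: C, bond orders sum to 3 (valence 4) → 1 H
  atom 12: C, bond orders sum to 4 (valence 4) → 0 H
  atom 13: O, bond orders sum to 2 (valence 2) → 0 H
  atom 14: O, bond orders sum to 2 (valence 2) → 0 H
  atom 15: C, bond orders sum to 1 (valence 4) → 3 H
Total hydrogens: 12.

12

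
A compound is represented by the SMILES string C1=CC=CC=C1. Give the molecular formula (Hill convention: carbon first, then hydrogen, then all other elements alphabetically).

Walk through each heavy atom and fill implicit hydrogens from standard valence (C 4, N 3, O 2, S 2, halogen 1):
  atom 1: C, bond orders sum to 3 (valence 4) → 1 H
  atom 2: C, bond orders sum to 3 (valence 4) → 1 H
  atom 3: C, bond orders sum to 3 (valence 4) → 1 H
  atom 4: C, bond orders sum to 3 (valence 4) → 1 H
  atom 5: C, bond orders sum to 3 (valence 4) → 1 H
  atom 6: C, bond orders sum to 3 (valence 4) → 1 H
Totals → C:6, H:6.

C6H6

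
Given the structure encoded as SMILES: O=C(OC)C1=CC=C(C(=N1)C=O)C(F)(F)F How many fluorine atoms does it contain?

3

Scan the SMILES for F atoms (remember two-letter symbols like Cl and Br are single atoms).
Fluorine count: 3.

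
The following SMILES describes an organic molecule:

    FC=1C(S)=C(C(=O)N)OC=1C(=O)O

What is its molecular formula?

C6H4FNO4S

Walk through each heavy atom and fill implicit hydrogens from standard valence (C 4, N 3, O 2, S 2, halogen 1):
  atom 1: F (halogen, monovalent) → 0 H
  atom 2: C, bond orders sum to 4 (valence 4) → 0 H
  atom 3: C, bond orders sum to 4 (valence 4) → 0 H
  atom 4: S, bond orders sum to 1 (valence 2) → 1 H
  atom 5: C, bond orders sum to 4 (valence 4) → 0 H
  atom 6: C, bond orders sum to 4 (valence 4) → 0 H
  atom 7: O, bond orders sum to 2 (valence 2) → 0 H
  atom 8: N, bond orders sum to 1 (valence 3) → 2 H
  atom 9: O, bond orders sum to 2 (valence 2) → 0 H
  atom 10: C, bond orders sum to 4 (valence 4) → 0 H
  atom 11: C, bond orders sum to 4 (valence 4) → 0 H
  atom 12: O, bond orders sum to 2 (valence 2) → 0 H
  atom 13: O, bond orders sum to 1 (valence 2) → 1 H
Totals → C:6, H:4, F:1, N:1, O:4, S:1.
In Hill order: C6H4FNO4S.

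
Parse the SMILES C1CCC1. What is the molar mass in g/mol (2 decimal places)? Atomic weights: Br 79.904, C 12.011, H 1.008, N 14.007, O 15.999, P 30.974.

First, the molecular formula is C4H8 (counting implicit H from valence).
  C: 4 × 12.011 = 48.044
  H: 8 × 1.008 = 8.064
Sum: 4×12.011 + 8×1.008 = 56.108 → 56.11 g/mol.

56.11 g/mol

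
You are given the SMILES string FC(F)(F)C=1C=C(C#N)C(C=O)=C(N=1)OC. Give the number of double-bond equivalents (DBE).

7

Degree of unsaturation = (number of rings) + (number of π bonds).
Ring closures in the SMILES: 1.
π bonds: 4 double bonds (each 1 DoU), 1 triple bond (each 2 DoU) → 6 DoU from unsaturation.
Total DoU = 1 + 6 = 7.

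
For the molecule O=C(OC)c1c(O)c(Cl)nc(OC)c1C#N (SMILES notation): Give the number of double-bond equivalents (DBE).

Molecular formula: C9H7ClN2O4.
DoU = (2C + 2 + N − H − X) / 2, where X is the halogen count and O/S are ignored.
    = (2·9 + 2 + 2 − 7 − 1) / 2 = 14 / 2 = 7.

7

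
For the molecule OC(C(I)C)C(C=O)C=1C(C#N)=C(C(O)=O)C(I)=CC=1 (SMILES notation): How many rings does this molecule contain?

1

In SMILES, each pair of matching ring-closure digits denotes one ring-closing bond; the number of such bonds equals the number of independent rings.
Ring-closure bonds here: 1.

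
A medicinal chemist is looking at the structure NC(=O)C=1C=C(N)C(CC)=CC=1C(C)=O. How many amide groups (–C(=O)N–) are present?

1

The amide motif appears at heavy-atom position 2 in the SMILES.
Other groups present: 1 ketone, 1 primary amine.
Amide count: 1.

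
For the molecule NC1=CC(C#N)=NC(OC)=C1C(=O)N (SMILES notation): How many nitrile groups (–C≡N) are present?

The nitrile motif appears at heavy-atom position 5 in the SMILES.
Other groups present: 1 amide, 1 ether, 1 primary amine.
Nitrile count: 1.

1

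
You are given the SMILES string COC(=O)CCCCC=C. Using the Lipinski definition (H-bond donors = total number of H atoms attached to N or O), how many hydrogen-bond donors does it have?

Donors: find every N or O and count the H atoms it carries.
  atom 2 (O): bond orders sum to 2 → 0 H
  atom 4 (O): bond orders sum to 2 → 0 H
Lipinski HBD = 0.

0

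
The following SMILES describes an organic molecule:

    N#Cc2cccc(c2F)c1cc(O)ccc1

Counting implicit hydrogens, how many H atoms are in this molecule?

Walk through each heavy atom and fill implicit hydrogens from standard valence (C 4, N 3, O 2, S 2, halogen 1); for lowercase aromatic atoms, an aromatic c carries 1 H when it has two neighbours and 0 H with three, and aromatic n carries 0 H:
  atom 1: N, bond orders sum to 3 (valence 3) → 0 H
  atom 2: C, bond orders sum to 4 (valence 4) → 0 H
  atom 3: aromatic c, 3 neighbours → 0 H
  atom 4: aromatic c, 2 neighbours → 1 H
  atom 5: aromatic c, 2 neighbours → 1 H
  atom 6: aromatic c, 2 neighbours → 1 H
  atom 7: aromatic c, 3 neighbours → 0 H
  atom 8: aromatic c, 3 neighbours → 0 H
  atom 9: F (halogen, monovalent) → 0 H
  atom 10: aromatic c, 3 neighbours → 0 H
  atom 11: aromatic c, 2 neighbours → 1 H
  atom 12: aromatic c, 3 neighbours → 0 H
  atom 13: O, bond orders sum to 1 (valence 2) → 1 H
  atom 14: aromatic c, 2 neighbours → 1 H
  atom 15: aromatic c, 2 neighbours → 1 H
  atom 16: aromatic c, 2 neighbours → 1 H
Total hydrogens: 8.

8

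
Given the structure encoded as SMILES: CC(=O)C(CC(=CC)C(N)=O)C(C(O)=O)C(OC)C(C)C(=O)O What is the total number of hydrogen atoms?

Walk through each heavy atom and fill implicit hydrogens from standard valence (C 4, N 3, O 2, S 2, halogen 1):
  atom 1: C, bond orders sum to 1 (valence 4) → 3 H
  atom 2: C, bond orders sum to 4 (valence 4) → 0 H
  atom 3: O, bond orders sum to 2 (valence 2) → 0 H
  atom 4: C, bond orders sum to 3 (valence 4) → 1 H
  atom 5: C, bond orders sum to 2 (valence 4) → 2 H
  atom 6: C, bond orders sum to 4 (valence 4) → 0 H
  atom 7: C, bond orders sum to 3 (valence 4) → 1 H
  atom 8: C, bond orders sum to 1 (valence 4) → 3 H
  atom 9: C, bond orders sum to 4 (valence 4) → 0 H
  atom 10: N, bond orders sum to 1 (valence 3) → 2 H
  atom 11: O, bond orders sum to 2 (valence 2) → 0 H
  atom 12: C, bond orders sum to 3 (valence 4) → 1 H
  atom 13: C, bond orders sum to 4 (valence 4) → 0 H
  atom 14: O, bond orders sum to 1 (valence 2) → 1 H
  atom 15: O, bond orders sum to 2 (valence 2) → 0 H
  atom 16: C, bond orders sum to 3 (valence 4) → 1 H
  atom 17: O, bond orders sum to 2 (valence 2) → 0 H
  atom 18: C, bond orders sum to 1 (valence 4) → 3 H
  atom 19: C, bond orders sum to 3 (valence 4) → 1 H
  atom 20: C, bond orders sum to 1 (valence 4) → 3 H
  atom 21: C, bond orders sum to 4 (valence 4) → 0 H
  atom 22: O, bond orders sum to 2 (valence 2) → 0 H
  atom 23: O, bond orders sum to 1 (valence 2) → 1 H
Total hydrogens: 23.

23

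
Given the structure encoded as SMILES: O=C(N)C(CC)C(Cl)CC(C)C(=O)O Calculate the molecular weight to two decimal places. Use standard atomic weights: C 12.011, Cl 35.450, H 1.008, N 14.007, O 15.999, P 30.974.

First, the molecular formula is C9H16ClNO3 (counting implicit H from valence).
  C: 9 × 12.011 = 108.099
  Cl: 1 × 35.450 = 35.450
  H: 16 × 1.008 = 16.128
  N: 1 × 14.007 = 14.007
  O: 3 × 15.999 = 47.997
Sum: 9×12.011 + 1×35.450 + 16×1.008 + 1×14.007 + 3×15.999 = 221.681 → 221.68 g/mol.

221.68 g/mol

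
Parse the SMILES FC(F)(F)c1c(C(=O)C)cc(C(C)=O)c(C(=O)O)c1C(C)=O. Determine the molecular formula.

Walk through each heavy atom and fill implicit hydrogens from standard valence (C 4, N 3, O 2, S 2, halogen 1); for lowercase aromatic atoms, an aromatic c carries 1 H when it has two neighbours and 0 H with three, and aromatic n carries 0 H:
  atom 1: F (halogen, monovalent) → 0 H
  atom 2: C, bond orders sum to 4 (valence 4) → 0 H
  atom 3: F (halogen, monovalent) → 0 H
  atom 4: F (halogen, monovalent) → 0 H
  atom 5: aromatic c, 3 neighbours → 0 H
  atom 6: aromatic c, 3 neighbours → 0 H
  atom 7: C, bond orders sum to 4 (valence 4) → 0 H
  atom 8: O, bond orders sum to 2 (valence 2) → 0 H
  atom 9: C, bond orders sum to 1 (valence 4) → 3 H
  atom 10: aromatic c, 2 neighbours → 1 H
  atom 11: aromatic c, 3 neighbours → 0 H
  atom 12: C, bond orders sum to 4 (valence 4) → 0 H
  atom 13: C, bond orders sum to 1 (valence 4) → 3 H
  atom 14: O, bond orders sum to 2 (valence 2) → 0 H
  atom 15: aromatic c, 3 neighbours → 0 H
  atom 16: C, bond orders sum to 4 (valence 4) → 0 H
  atom 17: O, bond orders sum to 2 (valence 2) → 0 H
  atom 18: O, bond orders sum to 1 (valence 2) → 1 H
  atom 19: aromatic c, 3 neighbours → 0 H
  atom 20: C, bond orders sum to 4 (valence 4) → 0 H
  atom 21: C, bond orders sum to 1 (valence 4) → 3 H
  atom 22: O, bond orders sum to 2 (valence 2) → 0 H
Totals → C:14, H:11, F:3, O:5.

C14H11F3O5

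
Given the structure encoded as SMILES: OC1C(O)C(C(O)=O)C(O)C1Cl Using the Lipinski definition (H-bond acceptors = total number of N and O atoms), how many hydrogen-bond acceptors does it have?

N atoms: 0; O atoms: 5.
Lipinski HBA = 0 + 5 = 5.

5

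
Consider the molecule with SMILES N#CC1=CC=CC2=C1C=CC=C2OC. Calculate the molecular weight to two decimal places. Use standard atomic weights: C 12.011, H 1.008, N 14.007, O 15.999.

First, the molecular formula is C12H9NO (counting implicit H from valence).
  C: 12 × 12.011 = 144.132
  H: 9 × 1.008 = 9.072
  N: 1 × 14.007 = 14.007
  O: 1 × 15.999 = 15.999
Sum: 12×12.011 + 9×1.008 + 1×14.007 + 1×15.999 = 183.210 → 183.21 g/mol.

183.21 g/mol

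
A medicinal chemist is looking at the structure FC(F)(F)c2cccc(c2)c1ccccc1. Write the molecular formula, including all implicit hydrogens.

Walk through each heavy atom and fill implicit hydrogens from standard valence (C 4, N 3, O 2, S 2, halogen 1); for lowercase aromatic atoms, an aromatic c carries 1 H when it has two neighbours and 0 H with three, and aromatic n carries 0 H:
  atom 1: F (halogen, monovalent) → 0 H
  atom 2: C, bond orders sum to 4 (valence 4) → 0 H
  atom 3: F (halogen, monovalent) → 0 H
  atom 4: F (halogen, monovalent) → 0 H
  atom 5: aromatic c, 3 neighbours → 0 H
  atom 6: aromatic c, 2 neighbours → 1 H
  atom 7: aromatic c, 2 neighbours → 1 H
  atom 8: aromatic c, 2 neighbours → 1 H
  atom 9: aromatic c, 3 neighbours → 0 H
  atom 10: aromatic c, 2 neighbours → 1 H
  atom 11: aromatic c, 3 neighbours → 0 H
  atom 12: aromatic c, 2 neighbours → 1 H
  atom 13: aromatic c, 2 neighbours → 1 H
  atom 14: aromatic c, 2 neighbours → 1 H
  atom 15: aromatic c, 2 neighbours → 1 H
  atom 16: aromatic c, 2 neighbours → 1 H
Totals → C:13, H:9, F:3.
In Hill order: C13H9F3.

C13H9F3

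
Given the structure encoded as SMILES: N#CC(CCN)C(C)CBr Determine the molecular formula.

Walk through each heavy atom and fill implicit hydrogens from standard valence (C 4, N 3, O 2, S 2, halogen 1):
  atom 1: N, bond orders sum to 3 (valence 3) → 0 H
  atom 2: C, bond orders sum to 4 (valence 4) → 0 H
  atom 3: C, bond orders sum to 3 (valence 4) → 1 H
  atom 4: C, bond orders sum to 2 (valence 4) → 2 H
  atom 5: C, bond orders sum to 2 (valence 4) → 2 H
  atom 6: N, bond orders sum to 1 (valence 3) → 2 H
  atom 7: C, bond orders sum to 3 (valence 4) → 1 H
  atom 8: C, bond orders sum to 1 (valence 4) → 3 H
  atom 9: C, bond orders sum to 2 (valence 4) → 2 H
  atom 10: Br (halogen, monovalent) → 0 H
Totals → C:7, H:13, Br:1, N:2.
In Hill order: C7H13BrN2.

C7H13BrN2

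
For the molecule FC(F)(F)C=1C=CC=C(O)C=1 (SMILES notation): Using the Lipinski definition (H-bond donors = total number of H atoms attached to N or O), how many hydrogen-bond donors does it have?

1

Donors: find every N or O and count the H atoms it carries.
  atom 10 (O): bond orders sum to 1 → 1 H
Lipinski HBD = 1.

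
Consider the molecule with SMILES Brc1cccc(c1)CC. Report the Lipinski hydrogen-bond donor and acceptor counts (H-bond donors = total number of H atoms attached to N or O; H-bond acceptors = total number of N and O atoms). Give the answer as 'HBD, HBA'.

Donors: find every N or O and count the H atoms it carries.
  (no N or O atoms present)
Lipinski HBD = 0.
Acceptors: N atoms = 0, O atoms = 0 → HBA = 0.

0, 0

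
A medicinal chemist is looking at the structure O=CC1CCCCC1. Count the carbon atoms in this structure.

Count every carbon token in the SMILES (each C, including those in ring-closure positions and inside branches).
Carbon count: 7.

7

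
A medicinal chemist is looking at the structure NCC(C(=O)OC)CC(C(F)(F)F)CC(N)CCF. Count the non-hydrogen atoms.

Every atom symbol written in the SMILES (organic subset) is one heavy atom; implicit H are not written.
Heavy atoms by element → C:11, F:4, N:2, O:2.
Total: 19.

19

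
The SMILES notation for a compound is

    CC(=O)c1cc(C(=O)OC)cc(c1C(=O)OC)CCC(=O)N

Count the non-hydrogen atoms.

Every atom symbol written in the SMILES (organic subset) is one heavy atom; implicit H are not written.
Heavy atoms by element → C:15, N:1, O:6.
Total: 22.

22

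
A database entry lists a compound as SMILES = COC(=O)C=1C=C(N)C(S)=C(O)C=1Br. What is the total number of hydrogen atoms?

Walk through each heavy atom and fill implicit hydrogens from standard valence (C 4, N 3, O 2, S 2, halogen 1):
  atom 1: C, bond orders sum to 1 (valence 4) → 3 H
  atom 2: O, bond orders sum to 2 (valence 2) → 0 H
  atom 3: C, bond orders sum to 4 (valence 4) → 0 H
  atom 4: O, bond orders sum to 2 (valence 2) → 0 H
  atom 5: C, bond orders sum to 4 (valence 4) → 0 H
  atom 6: C, bond orders sum to 3 (valence 4) → 1 H
  atom 7: C, bond orders sum to 4 (valence 4) → 0 H
  atom 8: N, bond orders sum to 1 (valence 3) → 2 H
  atom 9: C, bond orders sum to 4 (valence 4) → 0 H
  atom 10: S, bond orders sum to 1 (valence 2) → 1 H
  atom 11: C, bond orders sum to 4 (valence 4) → 0 H
  atom 12: O, bond orders sum to 1 (valence 2) → 1 H
  atom 13: C, bond orders sum to 4 (valence 4) → 0 H
  atom 14: Br (halogen, monovalent) → 0 H
Total hydrogens: 8.

8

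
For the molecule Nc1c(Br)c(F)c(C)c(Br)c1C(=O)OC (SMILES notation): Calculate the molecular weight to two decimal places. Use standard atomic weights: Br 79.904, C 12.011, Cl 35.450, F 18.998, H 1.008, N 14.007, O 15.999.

340.97 g/mol

First, the molecular formula is C9H8Br2FNO2 (counting implicit H from valence).
  Br: 2 × 79.904 = 159.808
  C: 9 × 12.011 = 108.099
  F: 1 × 18.998 = 18.998
  H: 8 × 1.008 = 8.064
  N: 1 × 14.007 = 14.007
  O: 2 × 15.999 = 31.998
Sum: 2×79.904 + 9×12.011 + 1×18.998 + 8×1.008 + 1×14.007 + 2×15.999 = 340.974 → 340.97 g/mol.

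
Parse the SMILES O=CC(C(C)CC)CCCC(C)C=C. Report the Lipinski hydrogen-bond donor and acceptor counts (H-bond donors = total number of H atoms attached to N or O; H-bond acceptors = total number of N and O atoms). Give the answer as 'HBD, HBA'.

Donors: find every N or O and count the H atoms it carries.
  atom 1 (O): bond orders sum to 2 → 0 H
Lipinski HBD = 0.
Acceptors: N atoms = 0, O atoms = 1 → HBA = 1.

0, 1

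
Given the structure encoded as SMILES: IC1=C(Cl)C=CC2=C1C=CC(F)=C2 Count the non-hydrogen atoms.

13

Every atom symbol written in the SMILES (organic subset) is one heavy atom; implicit H are not written.
Heavy atoms by element → C:10, Cl:1, F:1, I:1.
Total: 13.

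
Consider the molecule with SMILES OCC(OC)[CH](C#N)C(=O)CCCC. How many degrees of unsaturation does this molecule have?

3

Degree of unsaturation = (number of rings) + (number of π bonds).
Ring closures in the SMILES: 0.
π bonds: 1 double bond (each 1 DoU), 1 triple bond (each 2 DoU) → 3 DoU from unsaturation.
Total DoU = 0 + 3 = 3.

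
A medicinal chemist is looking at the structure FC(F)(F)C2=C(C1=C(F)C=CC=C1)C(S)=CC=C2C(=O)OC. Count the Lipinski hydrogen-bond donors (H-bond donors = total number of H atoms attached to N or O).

Donors: find every N or O and count the H atoms it carries.
  atom 20 (O): bond orders sum to 2 → 0 H
  atom 21 (O): bond orders sum to 2 → 0 H
Lipinski HBD = 0.

0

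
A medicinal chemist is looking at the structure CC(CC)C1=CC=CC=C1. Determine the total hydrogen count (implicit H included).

14

Walk through each heavy atom and fill implicit hydrogens from standard valence (C 4, N 3, O 2, S 2, halogen 1):
  atom 1: C, bond orders sum to 1 (valence 4) → 3 H
  atom 2: C, bond orders sum to 3 (valence 4) → 1 H
  atom 3: C, bond orders sum to 2 (valence 4) → 2 H
  atom 4: C, bond orders sum to 1 (valence 4) → 3 H
  atom 5: C, bond orders sum to 4 (valence 4) → 0 H
  atom 6: C, bond orders sum to 3 (valence 4) → 1 H
  atom 7: C, bond orders sum to 3 (valence 4) → 1 H
  atom 8: C, bond orders sum to 3 (valence 4) → 1 H
  atom 9: C, bond orders sum to 3 (valence 4) → 1 H
  atom 10: C, bond orders sum to 3 (valence 4) → 1 H
Total hydrogens: 14.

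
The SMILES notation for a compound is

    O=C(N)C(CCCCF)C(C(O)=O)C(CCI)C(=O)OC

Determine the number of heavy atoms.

Every atom symbol written in the SMILES (organic subset) is one heavy atom; implicit H are not written.
Heavy atoms by element → C:13, F:1, I:1, N:1, O:5.
Total: 21.

21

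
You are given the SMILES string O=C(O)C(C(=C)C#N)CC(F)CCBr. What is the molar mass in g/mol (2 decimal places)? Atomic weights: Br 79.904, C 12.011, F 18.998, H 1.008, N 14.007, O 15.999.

First, the molecular formula is C9H11BrFNO2 (counting implicit H from valence).
  Br: 1 × 79.904 = 79.904
  C: 9 × 12.011 = 108.099
  F: 1 × 18.998 = 18.998
  H: 11 × 1.008 = 11.088
  N: 1 × 14.007 = 14.007
  O: 2 × 15.999 = 31.998
Sum: 1×79.904 + 9×12.011 + 1×18.998 + 11×1.008 + 1×14.007 + 2×15.999 = 264.094 → 264.09 g/mol.

264.09 g/mol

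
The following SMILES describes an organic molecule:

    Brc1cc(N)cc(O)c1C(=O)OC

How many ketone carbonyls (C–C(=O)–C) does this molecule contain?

Scan the SMILES for the ketone motif — none present.
Groups that are present: 1 ester, 1 hydroxyl, 1 primary amine.

0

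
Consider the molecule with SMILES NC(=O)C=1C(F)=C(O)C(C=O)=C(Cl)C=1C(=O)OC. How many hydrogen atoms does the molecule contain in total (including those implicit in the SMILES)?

Walk through each heavy atom and fill implicit hydrogens from standard valence (C 4, N 3, O 2, S 2, halogen 1):
  atom 1: N, bond orders sum to 1 (valence 3) → 2 H
  atom 2: C, bond orders sum to 4 (valence 4) → 0 H
  atom 3: O, bond orders sum to 2 (valence 2) → 0 H
  atom 4: C, bond orders sum to 4 (valence 4) → 0 H
  atom 5: C, bond orders sum to 4 (valence 4) → 0 H
  atom 6: F (halogen, monovalent) → 0 H
  atom 7: C, bond orders sum to 4 (valence 4) → 0 H
  atom 8: O, bond orders sum to 1 (valence 2) → 1 H
  atom 9: C, bond orders sum to 4 (valence 4) → 0 H
  atom 10: C, bond orders sum to 3 (valence 4) → 1 H
  atom 11: O, bond orders sum to 2 (valence 2) → 0 H
  atom 12: C, bond orders sum to 4 (valence 4) → 0 H
  atom 13: Cl (halogen, monovalent) → 0 H
  atom 14: C, bond orders sum to 4 (valence 4) → 0 H
  atom 15: C, bond orders sum to 4 (valence 4) → 0 H
  atom 16: O, bond orders sum to 2 (valence 2) → 0 H
  atom 17: O, bond orders sum to 2 (valence 2) → 0 H
  atom 18: C, bond orders sum to 1 (valence 4) → 3 H
Total hydrogens: 7.

7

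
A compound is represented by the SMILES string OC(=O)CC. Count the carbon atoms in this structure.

3

Count every carbon token in the SMILES (each C, including those in ring-closure positions and inside branches).
Carbon count: 3.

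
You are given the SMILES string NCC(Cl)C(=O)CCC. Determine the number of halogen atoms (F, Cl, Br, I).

1

Halogen atoms appear at heavy-atom position 4 (1×Cl).
Other groups present: 1 ketone, 1 primary amine.
Halogen count: 1.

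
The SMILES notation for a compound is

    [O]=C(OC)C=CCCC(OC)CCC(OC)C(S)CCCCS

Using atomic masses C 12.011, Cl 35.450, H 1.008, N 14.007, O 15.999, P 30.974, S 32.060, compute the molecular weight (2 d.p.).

First, the molecular formula is C17H32O4S2 (counting implicit H from valence).
  C: 17 × 12.011 = 204.187
  H: 32 × 1.008 = 32.256
  O: 4 × 15.999 = 63.996
  S: 2 × 32.060 = 64.120
Sum: 17×12.011 + 32×1.008 + 4×15.999 + 2×32.060 = 364.559 → 364.56 g/mol.

364.56 g/mol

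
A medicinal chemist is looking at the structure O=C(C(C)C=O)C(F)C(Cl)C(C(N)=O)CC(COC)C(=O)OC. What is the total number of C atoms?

Count every carbon token in the SMILES (each C, including those in ring-closure positions and inside branches).
Carbon count: 14.

14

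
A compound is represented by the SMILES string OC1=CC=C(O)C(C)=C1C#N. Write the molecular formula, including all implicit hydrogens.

C8H7NO2

Walk through each heavy atom and fill implicit hydrogens from standard valence (C 4, N 3, O 2, S 2, halogen 1):
  atom 1: O, bond orders sum to 1 (valence 2) → 1 H
  atom 2: C, bond orders sum to 4 (valence 4) → 0 H
  atom 3: C, bond orders sum to 3 (valence 4) → 1 H
  atom 4: C, bond orders sum to 3 (valence 4) → 1 H
  atom 5: C, bond orders sum to 4 (valence 4) → 0 H
  atom 6: O, bond orders sum to 1 (valence 2) → 1 H
  atom 7: C, bond orders sum to 4 (valence 4) → 0 H
  atom 8: C, bond orders sum to 1 (valence 4) → 3 H
  atom 9: C, bond orders sum to 4 (valence 4) → 0 H
  atom 10: C, bond orders sum to 4 (valence 4) → 0 H
  atom 11: N, bond orders sum to 3 (valence 3) → 0 H
Totals → C:8, H:7, N:1, O:2.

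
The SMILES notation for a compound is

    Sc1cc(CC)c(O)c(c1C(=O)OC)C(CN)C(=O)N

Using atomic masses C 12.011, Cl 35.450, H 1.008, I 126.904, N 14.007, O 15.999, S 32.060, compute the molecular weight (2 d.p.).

298.36 g/mol

First, the molecular formula is C13H18N2O4S (counting implicit H from valence).
  C: 13 × 12.011 = 156.143
  H: 18 × 1.008 = 18.144
  N: 2 × 14.007 = 28.014
  O: 4 × 15.999 = 63.996
  S: 1 × 32.060 = 32.060
Sum: 13×12.011 + 18×1.008 + 2×14.007 + 4×15.999 + 1×32.060 = 298.357 → 298.36 g/mol.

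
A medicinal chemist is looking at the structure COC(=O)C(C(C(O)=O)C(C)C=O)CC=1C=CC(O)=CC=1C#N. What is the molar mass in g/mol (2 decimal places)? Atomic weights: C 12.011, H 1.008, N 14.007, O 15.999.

319.31 g/mol

First, the molecular formula is C16H17NO6 (counting implicit H from valence).
  C: 16 × 12.011 = 192.176
  H: 17 × 1.008 = 17.136
  N: 1 × 14.007 = 14.007
  O: 6 × 15.999 = 95.994
Sum: 16×12.011 + 17×1.008 + 1×14.007 + 6×15.999 = 319.313 → 319.31 g/mol.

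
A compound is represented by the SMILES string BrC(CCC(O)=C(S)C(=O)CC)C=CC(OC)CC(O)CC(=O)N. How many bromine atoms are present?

Scan the SMILES for Br atoms (remember two-letter symbols like Cl and Br are single atoms).
Bromine count: 1.

1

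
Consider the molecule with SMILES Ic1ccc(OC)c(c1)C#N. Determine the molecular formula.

C8H6INO

Walk through each heavy atom and fill implicit hydrogens from standard valence (C 4, N 3, O 2, S 2, halogen 1); for lowercase aromatic atoms, an aromatic c carries 1 H when it has two neighbours and 0 H with three, and aromatic n carries 0 H:
  atom 1: I (halogen, monovalent) → 0 H
  atom 2: aromatic c, 3 neighbours → 0 H
  atom 3: aromatic c, 2 neighbours → 1 H
  atom 4: aromatic c, 2 neighbours → 1 H
  atom 5: aromatic c, 3 neighbours → 0 H
  atom 6: O, bond orders sum to 2 (valence 2) → 0 H
  atom 7: C, bond orders sum to 1 (valence 4) → 3 H
  atom 8: aromatic c, 3 neighbours → 0 H
  atom 9: aromatic c, 2 neighbours → 1 H
  atom 10: C, bond orders sum to 4 (valence 4) → 0 H
  atom 11: N, bond orders sum to 3 (valence 3) → 0 H
Totals → C:8, H:6, I:1, N:1, O:1.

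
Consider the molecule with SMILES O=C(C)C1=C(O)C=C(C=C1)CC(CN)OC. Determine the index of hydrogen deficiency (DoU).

Degree of unsaturation = (number of rings) + (number of π bonds).
Ring closures in the SMILES: 1.
π bonds: 4 double bonds (each 1 DoU) → 4 DoU from unsaturation.
Total DoU = 1 + 4 = 5.

5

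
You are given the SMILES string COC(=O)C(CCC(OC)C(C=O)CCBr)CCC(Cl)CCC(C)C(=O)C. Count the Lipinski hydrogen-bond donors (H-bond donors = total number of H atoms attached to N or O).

0

Donors: find every N or O and count the H atoms it carries.
  atom 2 (O): bond orders sum to 2 → 0 H
  atom 4 (O): bond orders sum to 2 → 0 H
  atom 9 (O): bond orders sum to 2 → 0 H
  atom 13 (O): bond orders sum to 2 → 0 H
  atom 26 (O): bond orders sum to 2 → 0 H
Lipinski HBD = 0.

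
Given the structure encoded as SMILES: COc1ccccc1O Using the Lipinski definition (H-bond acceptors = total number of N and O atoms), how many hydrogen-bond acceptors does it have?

2

N atoms: 0; O atoms: 2.
Lipinski HBA = 0 + 2 = 2.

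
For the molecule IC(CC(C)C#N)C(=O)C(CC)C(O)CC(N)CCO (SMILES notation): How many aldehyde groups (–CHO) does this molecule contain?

0

Scan the SMILES for the aldehyde motif — none present.
Groups that are present: 2 hydroxyl, 1 ketone, 1 nitrile, 1 primary amine.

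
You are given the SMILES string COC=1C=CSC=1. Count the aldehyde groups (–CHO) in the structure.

Scan the SMILES for the aldehyde motif — none present.
Groups that are present: 1 ether.

0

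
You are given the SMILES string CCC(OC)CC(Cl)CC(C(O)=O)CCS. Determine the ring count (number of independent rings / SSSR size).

0

In SMILES, each pair of matching ring-closure digits denotes one ring-closing bond; the number of such bonds equals the number of independent rings.
Ring-closure bonds here: 0.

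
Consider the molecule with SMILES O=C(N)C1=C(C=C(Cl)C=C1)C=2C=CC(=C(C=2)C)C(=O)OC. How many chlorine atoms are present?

1

Scan the SMILES for Cl atoms (remember two-letter symbols like Cl and Br are single atoms).
Chlorine count: 1.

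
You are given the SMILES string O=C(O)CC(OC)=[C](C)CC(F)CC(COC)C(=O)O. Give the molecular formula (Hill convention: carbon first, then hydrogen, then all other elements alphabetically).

Walk through each heavy atom and fill implicit hydrogens from standard valence (C 4, N 3, O 2, S 2, halogen 1):
  atom 1: O, bond orders sum to 2 (valence 2) → 0 H
  atom 2: C, bond orders sum to 4 (valence 4) → 0 H
  atom 3: O, bond orders sum to 1 (valence 2) → 1 H
  atom 4: C, bond orders sum to 2 (valence 4) → 2 H
  atom 5: C, bond orders sum to 4 (valence 4) → 0 H
  atom 6: O, bond orders sum to 2 (valence 2) → 0 H
  atom 7: C, bond orders sum to 1 (valence 4) → 3 H
  atom 8: C with explicit H count 0
  atom 9: C, bond orders sum to 1 (valence 4) → 3 H
  atom 10: C, bond orders sum to 2 (valence 4) → 2 H
  atom 11: C, bond orders sum to 3 (valence 4) → 1 H
  atom 12: F (halogen, monovalent) → 0 H
  atom 13: C, bond orders sum to 2 (valence 4) → 2 H
  atom 14: C, bond orders sum to 3 (valence 4) → 1 H
  atom 15: C, bond orders sum to 2 (valence 4) → 2 H
  atom 16: O, bond orders sum to 2 (valence 2) → 0 H
  atom 17: C, bond orders sum to 1 (valence 4) → 3 H
  atom 18: C, bond orders sum to 4 (valence 4) → 0 H
  atom 19: O, bond orders sum to 2 (valence 2) → 0 H
  atom 20: O, bond orders sum to 1 (valence 2) → 1 H
Totals → C:13, H:21, F:1, O:6.
In Hill order: C13H21FO6.

C13H21FO6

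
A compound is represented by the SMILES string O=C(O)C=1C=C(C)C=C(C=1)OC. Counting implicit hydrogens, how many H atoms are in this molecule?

10

Walk through each heavy atom and fill implicit hydrogens from standard valence (C 4, N 3, O 2, S 2, halogen 1):
  atom 1: O, bond orders sum to 2 (valence 2) → 0 H
  atom 2: C, bond orders sum to 4 (valence 4) → 0 H
  atom 3: O, bond orders sum to 1 (valence 2) → 1 H
  atom 4: C, bond orders sum to 4 (valence 4) → 0 H
  atom 5: C, bond orders sum to 3 (valence 4) → 1 H
  atom 6: C, bond orders sum to 4 (valence 4) → 0 H
  atom 7: C, bond orders sum to 1 (valence 4) → 3 H
  atom 8: C, bond orders sum to 3 (valence 4) → 1 H
  atom 9: C, bond orders sum to 4 (valence 4) → 0 H
  atom 10: C, bond orders sum to 3 (valence 4) → 1 H
  atom 11: O, bond orders sum to 2 (valence 2) → 0 H
  atom 12: C, bond orders sum to 1 (valence 4) → 3 H
Total hydrogens: 10.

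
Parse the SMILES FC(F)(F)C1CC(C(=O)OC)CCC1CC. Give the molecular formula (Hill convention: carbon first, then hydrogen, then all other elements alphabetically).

Walk through each heavy atom and fill implicit hydrogens from standard valence (C 4, N 3, O 2, S 2, halogen 1):
  atom 1: F (halogen, monovalent) → 0 H
  atom 2: C, bond orders sum to 4 (valence 4) → 0 H
  atom 3: F (halogen, monovalent) → 0 H
  atom 4: F (halogen, monovalent) → 0 H
  atom 5: C, bond orders sum to 3 (valence 4) → 1 H
  atom 6: C, bond orders sum to 2 (valence 4) → 2 H
  atom 7: C, bond orders sum to 3 (valence 4) → 1 H
  atom 8: C, bond orders sum to 4 (valence 4) → 0 H
  atom 9: O, bond orders sum to 2 (valence 2) → 0 H
  atom 10: O, bond orders sum to 2 (valence 2) → 0 H
  atom 11: C, bond orders sum to 1 (valence 4) → 3 H
  atom 12: C, bond orders sum to 2 (valence 4) → 2 H
  atom 13: C, bond orders sum to 2 (valence 4) → 2 H
  atom 14: C, bond orders sum to 3 (valence 4) → 1 H
  atom 15: C, bond orders sum to 2 (valence 4) → 2 H
  atom 16: C, bond orders sum to 1 (valence 4) → 3 H
Totals → C:11, H:17, F:3, O:2.
In Hill order: C11H17F3O2.

C11H17F3O2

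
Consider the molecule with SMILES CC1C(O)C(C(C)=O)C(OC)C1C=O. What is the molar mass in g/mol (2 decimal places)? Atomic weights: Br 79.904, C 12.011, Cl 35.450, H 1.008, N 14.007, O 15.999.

200.23 g/mol

First, the molecular formula is C10H16O4 (counting implicit H from valence).
  C: 10 × 12.011 = 120.110
  H: 16 × 1.008 = 16.128
  O: 4 × 15.999 = 63.996
Sum: 10×12.011 + 16×1.008 + 4×15.999 = 200.234 → 200.23 g/mol.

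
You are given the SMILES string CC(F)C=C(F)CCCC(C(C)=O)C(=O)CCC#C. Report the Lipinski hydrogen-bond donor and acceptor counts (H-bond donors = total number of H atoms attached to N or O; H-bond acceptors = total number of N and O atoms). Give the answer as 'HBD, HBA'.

0, 2

Donors: find every N or O and count the H atoms it carries.
  atom 13 (O): bond orders sum to 2 → 0 H
  atom 15 (O): bond orders sum to 2 → 0 H
Lipinski HBD = 0.
Acceptors: N atoms = 0, O atoms = 2 → HBA = 2.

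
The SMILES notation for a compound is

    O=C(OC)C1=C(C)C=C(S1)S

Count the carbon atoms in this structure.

Count every carbon token in the SMILES (each C, including those in ring-closure positions and inside branches).
Carbon count: 7.

7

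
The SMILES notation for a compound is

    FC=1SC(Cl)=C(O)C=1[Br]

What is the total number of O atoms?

Scan the SMILES for O atoms (remember two-letter symbols like Cl and Br are single atoms).
Oxygen count: 1.

1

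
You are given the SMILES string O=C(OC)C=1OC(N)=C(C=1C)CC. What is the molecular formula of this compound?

C9H13NO3

Walk through each heavy atom and fill implicit hydrogens from standard valence (C 4, N 3, O 2, S 2, halogen 1):
  atom 1: O, bond orders sum to 2 (valence 2) → 0 H
  atom 2: C, bond orders sum to 4 (valence 4) → 0 H
  atom 3: O, bond orders sum to 2 (valence 2) → 0 H
  atom 4: C, bond orders sum to 1 (valence 4) → 3 H
  atom 5: C, bond orders sum to 4 (valence 4) → 0 H
  atom 6: O, bond orders sum to 2 (valence 2) → 0 H
  atom 7: C, bond orders sum to 4 (valence 4) → 0 H
  atom 8: N, bond orders sum to 1 (valence 3) → 2 H
  atom 9: C, bond orders sum to 4 (valence 4) → 0 H
  atom 10: C, bond orders sum to 4 (valence 4) → 0 H
  atom 11: C, bond orders sum to 1 (valence 4) → 3 H
  atom 12: C, bond orders sum to 2 (valence 4) → 2 H
  atom 13: C, bond orders sum to 1 (valence 4) → 3 H
Totals → C:9, H:13, N:1, O:3.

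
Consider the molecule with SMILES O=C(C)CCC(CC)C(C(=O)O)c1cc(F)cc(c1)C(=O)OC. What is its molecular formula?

Walk through each heavy atom and fill implicit hydrogens from standard valence (C 4, N 3, O 2, S 2, halogen 1); for lowercase aromatic atoms, an aromatic c carries 1 H when it has two neighbours and 0 H with three, and aromatic n carries 0 H:
  atom 1: O, bond orders sum to 2 (valence 2) → 0 H
  atom 2: C, bond orders sum to 4 (valence 4) → 0 H
  atom 3: C, bond orders sum to 1 (valence 4) → 3 H
  atom 4: C, bond orders sum to 2 (valence 4) → 2 H
  atom 5: C, bond orders sum to 2 (valence 4) → 2 H
  atom 6: C, bond orders sum to 3 (valence 4) → 1 H
  atom 7: C, bond orders sum to 2 (valence 4) → 2 H
  atom 8: C, bond orders sum to 1 (valence 4) → 3 H
  atom 9: C, bond orders sum to 3 (valence 4) → 1 H
  atom 10: C, bond orders sum to 4 (valence 4) → 0 H
  atom 11: O, bond orders sum to 2 (valence 2) → 0 H
  atom 12: O, bond orders sum to 1 (valence 2) → 1 H
  atom 13: aromatic c, 3 neighbours → 0 H
  atom 14: aromatic c, 2 neighbours → 1 H
  atom 15: aromatic c, 3 neighbours → 0 H
  atom 16: F (halogen, monovalent) → 0 H
  atom 17: aromatic c, 2 neighbours → 1 H
  atom 18: aromatic c, 3 neighbours → 0 H
  atom 19: aromatic c, 2 neighbours → 1 H
  atom 20: C, bond orders sum to 4 (valence 4) → 0 H
  atom 21: O, bond orders sum to 2 (valence 2) → 0 H
  atom 22: O, bond orders sum to 2 (valence 2) → 0 H
  atom 23: C, bond orders sum to 1 (valence 4) → 3 H
Totals → C:17, H:21, F:1, O:5.
In Hill order: C17H21FO5.

C17H21FO5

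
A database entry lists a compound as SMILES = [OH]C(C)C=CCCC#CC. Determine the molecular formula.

Walk through each heavy atom and fill implicit hydrogens from standard valence (C 4, N 3, O 2, S 2, halogen 1):
  atom 1: O with explicit H count 1
  atom 2: C, bond orders sum to 3 (valence 4) → 1 H
  atom 3: C, bond orders sum to 1 (valence 4) → 3 H
  atom 4: C, bond orders sum to 3 (valence 4) → 1 H
  atom 5: C, bond orders sum to 3 (valence 4) → 1 H
  atom 6: C, bond orders sum to 2 (valence 4) → 2 H
  atom 7: C, bond orders sum to 2 (valence 4) → 2 H
  atom 8: C, bond orders sum to 4 (valence 4) → 0 H
  atom 9: C, bond orders sum to 4 (valence 4) → 0 H
  atom 10: C, bond orders sum to 1 (valence 4) → 3 H
Totals → C:9, H:14, O:1.
In Hill order: C9H14O.

C9H14O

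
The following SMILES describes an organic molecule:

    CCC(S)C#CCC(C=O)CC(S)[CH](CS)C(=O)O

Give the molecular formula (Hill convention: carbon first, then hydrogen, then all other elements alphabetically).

C13H20O3S3

Walk through each heavy atom and fill implicit hydrogens from standard valence (C 4, N 3, O 2, S 2, halogen 1):
  atom 1: C, bond orders sum to 1 (valence 4) → 3 H
  atom 2: C, bond orders sum to 2 (valence 4) → 2 H
  atom 3: C, bond orders sum to 3 (valence 4) → 1 H
  atom 4: S, bond orders sum to 1 (valence 2) → 1 H
  atom 5: C, bond orders sum to 4 (valence 4) → 0 H
  atom 6: C, bond orders sum to 4 (valence 4) → 0 H
  atom 7: C, bond orders sum to 2 (valence 4) → 2 H
  atom 8: C, bond orders sum to 3 (valence 4) → 1 H
  atom 9: C, bond orders sum to 3 (valence 4) → 1 H
  atom 10: O, bond orders sum to 2 (valence 2) → 0 H
  atom 11: C, bond orders sum to 2 (valence 4) → 2 H
  atom 12: C, bond orders sum to 3 (valence 4) → 1 H
  atom 13: S, bond orders sum to 1 (valence 2) → 1 H
  atom 14: C with explicit H count 1
  atom 15: C, bond orders sum to 2 (valence 4) → 2 H
  atom 16: S, bond orders sum to 1 (valence 2) → 1 H
  atom 17: C, bond orders sum to 4 (valence 4) → 0 H
  atom 18: O, bond orders sum to 2 (valence 2) → 0 H
  atom 19: O, bond orders sum to 1 (valence 2) → 1 H
Totals → C:13, H:20, O:3, S:3.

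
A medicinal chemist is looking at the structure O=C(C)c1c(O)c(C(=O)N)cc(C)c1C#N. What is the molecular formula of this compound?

Walk through each heavy atom and fill implicit hydrogens from standard valence (C 4, N 3, O 2, S 2, halogen 1); for lowercase aromatic atoms, an aromatic c carries 1 H when it has two neighbours and 0 H with three, and aromatic n carries 0 H:
  atom 1: O, bond orders sum to 2 (valence 2) → 0 H
  atom 2: C, bond orders sum to 4 (valence 4) → 0 H
  atom 3: C, bond orders sum to 1 (valence 4) → 3 H
  atom 4: aromatic c, 3 neighbours → 0 H
  atom 5: aromatic c, 3 neighbours → 0 H
  atom 6: O, bond orders sum to 1 (valence 2) → 1 H
  atom 7: aromatic c, 3 neighbours → 0 H
  atom 8: C, bond orders sum to 4 (valence 4) → 0 H
  atom 9: O, bond orders sum to 2 (valence 2) → 0 H
  atom 10: N, bond orders sum to 1 (valence 3) → 2 H
  atom 11: aromatic c, 2 neighbours → 1 H
  atom 12: aromatic c, 3 neighbours → 0 H
  atom 13: C, bond orders sum to 1 (valence 4) → 3 H
  atom 14: aromatic c, 3 neighbours → 0 H
  atom 15: C, bond orders sum to 4 (valence 4) → 0 H
  atom 16: N, bond orders sum to 3 (valence 3) → 0 H
Totals → C:11, H:10, N:2, O:3.

C11H10N2O3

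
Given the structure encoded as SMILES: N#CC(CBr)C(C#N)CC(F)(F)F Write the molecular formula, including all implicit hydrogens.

C7H6BrF3N2

Walk through each heavy atom and fill implicit hydrogens from standard valence (C 4, N 3, O 2, S 2, halogen 1):
  atom 1: N, bond orders sum to 3 (valence 3) → 0 H
  atom 2: C, bond orders sum to 4 (valence 4) → 0 H
  atom 3: C, bond orders sum to 3 (valence 4) → 1 H
  atom 4: C, bond orders sum to 2 (valence 4) → 2 H
  atom 5: Br (halogen, monovalent) → 0 H
  atom 6: C, bond orders sum to 3 (valence 4) → 1 H
  atom 7: C, bond orders sum to 4 (valence 4) → 0 H
  atom 8: N, bond orders sum to 3 (valence 3) → 0 H
  atom 9: C, bond orders sum to 2 (valence 4) → 2 H
  atom 10: C, bond orders sum to 4 (valence 4) → 0 H
  atom 11: F (halogen, monovalent) → 0 H
  atom 12: F (halogen, monovalent) → 0 H
  atom 13: F (halogen, monovalent) → 0 H
Totals → C:7, H:6, Br:1, F:3, N:2.
In Hill order: C7H6BrF3N2.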